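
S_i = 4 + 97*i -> [4, 101, 198, 295, 392]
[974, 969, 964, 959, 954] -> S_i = 974 + -5*i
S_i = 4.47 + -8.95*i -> [4.47, -4.48, -13.43, -22.38, -31.33]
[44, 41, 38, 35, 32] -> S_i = 44 + -3*i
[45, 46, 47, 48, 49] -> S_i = 45 + 1*i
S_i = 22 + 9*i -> [22, 31, 40, 49, 58]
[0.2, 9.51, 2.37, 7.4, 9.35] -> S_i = Random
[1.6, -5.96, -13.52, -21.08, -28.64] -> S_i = 1.60 + -7.56*i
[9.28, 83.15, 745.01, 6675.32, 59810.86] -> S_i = 9.28*8.96^i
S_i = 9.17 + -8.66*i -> [9.17, 0.51, -8.15, -16.81, -25.47]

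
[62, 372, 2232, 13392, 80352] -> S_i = 62*6^i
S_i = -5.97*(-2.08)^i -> [-5.97, 12.42, -25.83, 53.72, -111.74]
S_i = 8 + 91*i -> [8, 99, 190, 281, 372]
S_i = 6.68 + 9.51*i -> [6.68, 16.19, 25.7, 35.21, 44.72]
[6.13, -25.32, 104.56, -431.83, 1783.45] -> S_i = 6.13*(-4.13)^i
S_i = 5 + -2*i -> [5, 3, 1, -1, -3]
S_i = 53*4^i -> [53, 212, 848, 3392, 13568]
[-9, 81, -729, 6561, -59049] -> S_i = -9*-9^i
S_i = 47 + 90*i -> [47, 137, 227, 317, 407]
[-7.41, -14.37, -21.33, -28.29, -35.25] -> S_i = -7.41 + -6.96*i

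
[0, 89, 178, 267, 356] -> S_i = 0 + 89*i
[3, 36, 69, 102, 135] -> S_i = 3 + 33*i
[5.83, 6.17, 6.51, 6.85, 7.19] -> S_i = 5.83 + 0.34*i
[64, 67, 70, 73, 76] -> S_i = 64 + 3*i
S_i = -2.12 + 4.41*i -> [-2.12, 2.29, 6.7, 11.11, 15.52]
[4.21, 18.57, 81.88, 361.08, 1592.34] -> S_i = 4.21*4.41^i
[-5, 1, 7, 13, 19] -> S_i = -5 + 6*i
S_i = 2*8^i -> [2, 16, 128, 1024, 8192]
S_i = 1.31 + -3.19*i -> [1.31, -1.88, -5.07, -8.26, -11.45]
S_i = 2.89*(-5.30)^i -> [2.89, -15.32, 81.18, -430.25, 2280.35]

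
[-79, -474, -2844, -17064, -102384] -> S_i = -79*6^i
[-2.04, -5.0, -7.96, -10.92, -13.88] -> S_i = -2.04 + -2.96*i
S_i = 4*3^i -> [4, 12, 36, 108, 324]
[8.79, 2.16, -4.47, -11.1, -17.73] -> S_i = 8.79 + -6.63*i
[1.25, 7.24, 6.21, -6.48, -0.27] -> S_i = Random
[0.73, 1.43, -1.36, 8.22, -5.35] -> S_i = Random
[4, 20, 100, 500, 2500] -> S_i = 4*5^i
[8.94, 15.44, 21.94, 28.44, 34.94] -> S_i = 8.94 + 6.50*i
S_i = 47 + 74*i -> [47, 121, 195, 269, 343]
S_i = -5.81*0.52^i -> [-5.81, -3.02, -1.57, -0.82, -0.42]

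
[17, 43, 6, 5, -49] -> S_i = Random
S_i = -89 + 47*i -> [-89, -42, 5, 52, 99]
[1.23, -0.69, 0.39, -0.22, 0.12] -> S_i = 1.23*(-0.56)^i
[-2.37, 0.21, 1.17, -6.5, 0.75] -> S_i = Random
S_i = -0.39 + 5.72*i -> [-0.39, 5.33, 11.05, 16.77, 22.49]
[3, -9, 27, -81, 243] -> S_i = 3*-3^i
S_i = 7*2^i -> [7, 14, 28, 56, 112]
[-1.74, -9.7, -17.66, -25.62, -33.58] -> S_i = -1.74 + -7.96*i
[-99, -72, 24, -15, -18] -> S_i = Random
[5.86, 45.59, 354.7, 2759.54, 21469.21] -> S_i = 5.86*7.78^i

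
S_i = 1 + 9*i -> [1, 10, 19, 28, 37]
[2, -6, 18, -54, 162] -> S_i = 2*-3^i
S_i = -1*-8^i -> [-1, 8, -64, 512, -4096]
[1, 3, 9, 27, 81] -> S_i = 1*3^i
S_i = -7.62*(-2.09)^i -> [-7.62, 15.93, -33.28, 69.57, -145.39]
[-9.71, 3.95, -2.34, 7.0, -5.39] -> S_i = Random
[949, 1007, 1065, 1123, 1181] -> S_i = 949 + 58*i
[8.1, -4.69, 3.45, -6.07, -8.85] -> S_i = Random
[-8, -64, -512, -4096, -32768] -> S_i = -8*8^i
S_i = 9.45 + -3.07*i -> [9.45, 6.38, 3.31, 0.24, -2.83]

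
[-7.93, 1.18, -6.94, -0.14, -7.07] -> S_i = Random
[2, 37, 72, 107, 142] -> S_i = 2 + 35*i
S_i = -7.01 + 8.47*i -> [-7.01, 1.46, 9.93, 18.4, 26.87]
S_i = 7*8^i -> [7, 56, 448, 3584, 28672]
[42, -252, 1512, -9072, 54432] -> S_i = 42*-6^i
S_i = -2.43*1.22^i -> [-2.43, -2.96, -3.62, -4.41, -5.38]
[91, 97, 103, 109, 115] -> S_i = 91 + 6*i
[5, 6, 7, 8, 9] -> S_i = 5 + 1*i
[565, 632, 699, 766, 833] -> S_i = 565 + 67*i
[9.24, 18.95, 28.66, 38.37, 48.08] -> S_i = 9.24 + 9.71*i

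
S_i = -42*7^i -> [-42, -294, -2058, -14406, -100842]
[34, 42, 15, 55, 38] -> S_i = Random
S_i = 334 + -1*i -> [334, 333, 332, 331, 330]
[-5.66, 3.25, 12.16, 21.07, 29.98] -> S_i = -5.66 + 8.91*i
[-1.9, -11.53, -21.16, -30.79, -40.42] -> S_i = -1.90 + -9.63*i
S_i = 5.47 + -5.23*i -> [5.47, 0.24, -4.99, -10.22, -15.45]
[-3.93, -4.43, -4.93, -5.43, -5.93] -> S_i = -3.93 + -0.50*i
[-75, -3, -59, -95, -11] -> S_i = Random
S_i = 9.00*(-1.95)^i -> [9.0, -17.55, 34.22, -66.73, 130.13]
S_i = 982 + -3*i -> [982, 979, 976, 973, 970]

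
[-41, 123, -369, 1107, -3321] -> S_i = -41*-3^i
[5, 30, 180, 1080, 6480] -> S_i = 5*6^i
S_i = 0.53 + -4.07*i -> [0.53, -3.54, -7.61, -11.68, -15.75]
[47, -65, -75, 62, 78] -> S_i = Random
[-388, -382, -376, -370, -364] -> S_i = -388 + 6*i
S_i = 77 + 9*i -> [77, 86, 95, 104, 113]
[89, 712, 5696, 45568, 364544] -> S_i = 89*8^i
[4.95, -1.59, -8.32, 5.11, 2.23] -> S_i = Random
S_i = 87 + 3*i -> [87, 90, 93, 96, 99]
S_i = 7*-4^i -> [7, -28, 112, -448, 1792]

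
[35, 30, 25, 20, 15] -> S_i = 35 + -5*i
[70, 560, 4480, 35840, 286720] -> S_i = 70*8^i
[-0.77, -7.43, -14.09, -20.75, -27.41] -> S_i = -0.77 + -6.66*i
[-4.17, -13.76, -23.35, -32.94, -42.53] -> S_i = -4.17 + -9.59*i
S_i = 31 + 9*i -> [31, 40, 49, 58, 67]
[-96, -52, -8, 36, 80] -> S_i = -96 + 44*i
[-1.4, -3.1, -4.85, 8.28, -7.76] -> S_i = Random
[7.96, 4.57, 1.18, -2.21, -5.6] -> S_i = 7.96 + -3.39*i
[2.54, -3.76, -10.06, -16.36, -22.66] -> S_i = 2.54 + -6.30*i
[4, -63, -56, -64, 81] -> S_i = Random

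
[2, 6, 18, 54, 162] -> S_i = 2*3^i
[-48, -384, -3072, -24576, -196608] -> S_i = -48*8^i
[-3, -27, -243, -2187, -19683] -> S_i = -3*9^i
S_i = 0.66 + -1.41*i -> [0.66, -0.75, -2.16, -3.57, -4.98]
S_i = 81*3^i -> [81, 243, 729, 2187, 6561]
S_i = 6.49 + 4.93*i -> [6.49, 11.42, 16.35, 21.28, 26.21]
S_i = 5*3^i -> [5, 15, 45, 135, 405]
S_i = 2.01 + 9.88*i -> [2.01, 11.89, 21.77, 31.65, 41.53]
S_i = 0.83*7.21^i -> [0.83, 5.98, 43.15, 311.09, 2242.95]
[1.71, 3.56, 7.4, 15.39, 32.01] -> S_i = 1.71*2.08^i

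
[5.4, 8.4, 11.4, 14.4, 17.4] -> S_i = 5.40 + 3.00*i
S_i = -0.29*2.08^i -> [-0.29, -0.6, -1.25, -2.61, -5.43]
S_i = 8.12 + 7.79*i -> [8.12, 15.91, 23.7, 31.49, 39.28]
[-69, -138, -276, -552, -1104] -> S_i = -69*2^i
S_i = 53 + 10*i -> [53, 63, 73, 83, 93]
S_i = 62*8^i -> [62, 496, 3968, 31744, 253952]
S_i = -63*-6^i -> [-63, 378, -2268, 13608, -81648]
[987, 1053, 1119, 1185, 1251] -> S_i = 987 + 66*i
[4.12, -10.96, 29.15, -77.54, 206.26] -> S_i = 4.12*(-2.66)^i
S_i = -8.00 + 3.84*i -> [-8.0, -4.16, -0.32, 3.52, 7.36]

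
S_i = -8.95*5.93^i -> [-8.95, -53.07, -314.73, -1866.32, -11067.3]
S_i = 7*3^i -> [7, 21, 63, 189, 567]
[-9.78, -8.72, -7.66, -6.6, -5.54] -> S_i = -9.78 + 1.06*i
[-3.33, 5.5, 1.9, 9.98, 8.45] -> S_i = Random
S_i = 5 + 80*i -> [5, 85, 165, 245, 325]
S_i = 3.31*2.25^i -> [3.31, 7.45, 16.76, 37.7, 84.83]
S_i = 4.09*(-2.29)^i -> [4.09, -9.37, 21.45, -49.12, 112.48]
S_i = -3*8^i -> [-3, -24, -192, -1536, -12288]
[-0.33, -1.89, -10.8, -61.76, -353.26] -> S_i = -0.33*5.72^i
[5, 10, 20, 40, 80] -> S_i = 5*2^i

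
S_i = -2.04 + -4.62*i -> [-2.04, -6.66, -11.28, -15.9, -20.52]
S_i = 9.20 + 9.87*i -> [9.2, 19.07, 28.94, 38.81, 48.68]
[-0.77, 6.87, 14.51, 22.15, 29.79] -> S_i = -0.77 + 7.64*i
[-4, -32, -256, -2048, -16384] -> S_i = -4*8^i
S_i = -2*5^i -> [-2, -10, -50, -250, -1250]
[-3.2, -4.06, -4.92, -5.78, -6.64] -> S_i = -3.20 + -0.86*i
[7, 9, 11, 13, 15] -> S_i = 7 + 2*i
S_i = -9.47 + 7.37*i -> [-9.47, -2.1, 5.27, 12.64, 20.01]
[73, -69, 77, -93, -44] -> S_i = Random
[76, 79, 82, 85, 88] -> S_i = 76 + 3*i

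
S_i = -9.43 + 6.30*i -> [-9.43, -3.13, 3.17, 9.47, 15.77]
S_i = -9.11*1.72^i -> [-9.11, -15.67, -26.95, -46.36, -79.73]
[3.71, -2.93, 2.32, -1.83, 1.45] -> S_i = 3.71*(-0.79)^i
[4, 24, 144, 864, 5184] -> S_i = 4*6^i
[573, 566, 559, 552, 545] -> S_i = 573 + -7*i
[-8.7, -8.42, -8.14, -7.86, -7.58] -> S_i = -8.70 + 0.28*i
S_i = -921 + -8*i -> [-921, -929, -937, -945, -953]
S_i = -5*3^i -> [-5, -15, -45, -135, -405]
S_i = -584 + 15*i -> [-584, -569, -554, -539, -524]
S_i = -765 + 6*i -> [-765, -759, -753, -747, -741]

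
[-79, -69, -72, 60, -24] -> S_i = Random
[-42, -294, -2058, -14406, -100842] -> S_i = -42*7^i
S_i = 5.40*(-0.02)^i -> [5.4, -0.11, 0.0, -0.0, 0.0]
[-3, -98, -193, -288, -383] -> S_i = -3 + -95*i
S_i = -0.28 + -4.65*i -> [-0.28, -4.93, -9.58, -14.23, -18.88]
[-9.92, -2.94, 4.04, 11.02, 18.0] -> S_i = -9.92 + 6.98*i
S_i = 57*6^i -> [57, 342, 2052, 12312, 73872]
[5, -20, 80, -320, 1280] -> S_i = 5*-4^i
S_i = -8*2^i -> [-8, -16, -32, -64, -128]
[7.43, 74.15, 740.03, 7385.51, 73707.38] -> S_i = 7.43*9.98^i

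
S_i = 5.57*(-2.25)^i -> [5.57, -12.53, 28.2, -63.45, 142.75]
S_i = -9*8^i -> [-9, -72, -576, -4608, -36864]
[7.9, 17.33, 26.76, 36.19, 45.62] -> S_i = 7.90 + 9.43*i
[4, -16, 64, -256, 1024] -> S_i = 4*-4^i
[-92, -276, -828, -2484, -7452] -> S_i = -92*3^i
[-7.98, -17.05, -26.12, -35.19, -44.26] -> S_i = -7.98 + -9.07*i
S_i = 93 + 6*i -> [93, 99, 105, 111, 117]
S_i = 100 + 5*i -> [100, 105, 110, 115, 120]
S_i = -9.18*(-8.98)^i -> [-9.18, 82.44, -740.28, 6647.7, -59696.38]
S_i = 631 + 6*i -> [631, 637, 643, 649, 655]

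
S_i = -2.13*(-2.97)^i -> [-2.13, 6.33, -18.79, 55.8, -165.73]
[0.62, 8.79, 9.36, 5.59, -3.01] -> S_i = Random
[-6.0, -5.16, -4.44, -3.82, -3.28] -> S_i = -6.00*0.86^i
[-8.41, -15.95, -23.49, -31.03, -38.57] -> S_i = -8.41 + -7.54*i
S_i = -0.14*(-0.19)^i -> [-0.14, 0.03, -0.01, 0.0, -0.0]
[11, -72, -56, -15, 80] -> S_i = Random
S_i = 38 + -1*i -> [38, 37, 36, 35, 34]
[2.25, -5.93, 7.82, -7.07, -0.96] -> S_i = Random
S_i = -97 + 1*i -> [-97, -96, -95, -94, -93]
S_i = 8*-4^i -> [8, -32, 128, -512, 2048]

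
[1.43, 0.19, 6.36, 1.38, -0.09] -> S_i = Random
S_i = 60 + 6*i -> [60, 66, 72, 78, 84]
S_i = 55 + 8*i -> [55, 63, 71, 79, 87]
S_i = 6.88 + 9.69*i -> [6.88, 16.57, 26.26, 35.95, 45.64]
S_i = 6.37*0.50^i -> [6.37, 3.18, 1.59, 0.8, 0.4]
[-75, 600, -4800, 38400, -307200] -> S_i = -75*-8^i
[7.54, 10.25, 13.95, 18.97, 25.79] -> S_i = 7.54*1.36^i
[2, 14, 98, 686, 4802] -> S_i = 2*7^i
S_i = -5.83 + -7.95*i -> [-5.83, -13.78, -21.73, -29.68, -37.63]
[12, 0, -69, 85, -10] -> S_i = Random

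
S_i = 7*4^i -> [7, 28, 112, 448, 1792]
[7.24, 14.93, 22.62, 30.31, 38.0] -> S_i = 7.24 + 7.69*i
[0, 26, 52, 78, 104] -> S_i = 0 + 26*i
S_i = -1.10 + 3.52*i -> [-1.1, 2.42, 5.94, 9.46, 12.98]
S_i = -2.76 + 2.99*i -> [-2.76, 0.23, 3.22, 6.21, 9.2]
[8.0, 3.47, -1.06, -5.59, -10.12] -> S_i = 8.00 + -4.53*i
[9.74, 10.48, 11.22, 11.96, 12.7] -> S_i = 9.74 + 0.74*i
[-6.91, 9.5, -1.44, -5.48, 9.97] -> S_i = Random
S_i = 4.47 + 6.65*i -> [4.47, 11.12, 17.77, 24.42, 31.07]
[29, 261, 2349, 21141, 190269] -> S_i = 29*9^i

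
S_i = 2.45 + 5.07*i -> [2.45, 7.52, 12.59, 17.66, 22.73]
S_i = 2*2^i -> [2, 4, 8, 16, 32]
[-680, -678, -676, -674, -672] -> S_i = -680 + 2*i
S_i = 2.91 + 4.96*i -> [2.91, 7.87, 12.83, 17.79, 22.75]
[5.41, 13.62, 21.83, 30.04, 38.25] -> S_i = 5.41 + 8.21*i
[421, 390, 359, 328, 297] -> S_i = 421 + -31*i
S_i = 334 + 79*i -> [334, 413, 492, 571, 650]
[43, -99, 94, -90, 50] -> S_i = Random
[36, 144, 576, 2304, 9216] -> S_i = 36*4^i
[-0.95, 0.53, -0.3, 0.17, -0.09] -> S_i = -0.95*(-0.56)^i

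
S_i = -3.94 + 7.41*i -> [-3.94, 3.47, 10.88, 18.29, 25.7]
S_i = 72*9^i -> [72, 648, 5832, 52488, 472392]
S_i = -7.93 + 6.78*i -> [-7.93, -1.15, 5.63, 12.41, 19.19]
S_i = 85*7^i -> [85, 595, 4165, 29155, 204085]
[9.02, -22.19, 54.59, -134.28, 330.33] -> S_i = 9.02*(-2.46)^i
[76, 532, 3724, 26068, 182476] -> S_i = 76*7^i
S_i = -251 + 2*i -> [-251, -249, -247, -245, -243]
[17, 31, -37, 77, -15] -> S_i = Random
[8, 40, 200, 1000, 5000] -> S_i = 8*5^i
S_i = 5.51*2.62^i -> [5.51, 14.44, 37.82, 99.1, 259.63]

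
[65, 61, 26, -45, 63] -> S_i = Random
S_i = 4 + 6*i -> [4, 10, 16, 22, 28]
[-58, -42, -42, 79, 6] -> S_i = Random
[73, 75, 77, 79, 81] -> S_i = 73 + 2*i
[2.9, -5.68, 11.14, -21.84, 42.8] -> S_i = 2.90*(-1.96)^i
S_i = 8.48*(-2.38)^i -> [8.48, -20.18, 48.03, -114.32, 272.08]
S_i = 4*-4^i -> [4, -16, 64, -256, 1024]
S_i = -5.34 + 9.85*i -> [-5.34, 4.51, 14.36, 24.21, 34.06]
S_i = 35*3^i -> [35, 105, 315, 945, 2835]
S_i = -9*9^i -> [-9, -81, -729, -6561, -59049]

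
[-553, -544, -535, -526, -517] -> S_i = -553 + 9*i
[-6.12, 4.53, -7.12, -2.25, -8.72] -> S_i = Random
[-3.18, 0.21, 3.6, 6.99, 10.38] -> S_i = -3.18 + 3.39*i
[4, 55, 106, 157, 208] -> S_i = 4 + 51*i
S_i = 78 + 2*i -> [78, 80, 82, 84, 86]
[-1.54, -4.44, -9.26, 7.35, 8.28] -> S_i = Random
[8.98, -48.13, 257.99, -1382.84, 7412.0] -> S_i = 8.98*(-5.36)^i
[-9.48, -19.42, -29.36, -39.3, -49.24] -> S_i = -9.48 + -9.94*i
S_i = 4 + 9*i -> [4, 13, 22, 31, 40]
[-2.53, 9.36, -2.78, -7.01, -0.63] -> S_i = Random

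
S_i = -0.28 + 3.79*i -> [-0.28, 3.51, 7.3, 11.09, 14.88]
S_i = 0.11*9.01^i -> [0.11, 0.99, 8.93, 80.46, 724.92]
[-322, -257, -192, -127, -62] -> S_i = -322 + 65*i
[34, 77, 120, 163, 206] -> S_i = 34 + 43*i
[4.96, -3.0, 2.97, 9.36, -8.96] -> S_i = Random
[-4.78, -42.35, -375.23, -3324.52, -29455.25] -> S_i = -4.78*8.86^i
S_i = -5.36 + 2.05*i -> [-5.36, -3.31, -1.26, 0.79, 2.84]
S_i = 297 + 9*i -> [297, 306, 315, 324, 333]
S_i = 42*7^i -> [42, 294, 2058, 14406, 100842]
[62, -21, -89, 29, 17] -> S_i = Random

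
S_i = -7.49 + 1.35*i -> [-7.49, -6.14, -4.79, -3.44, -2.09]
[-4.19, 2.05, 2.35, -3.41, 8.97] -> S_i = Random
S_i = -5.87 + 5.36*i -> [-5.87, -0.51, 4.85, 10.21, 15.57]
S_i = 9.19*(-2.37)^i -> [9.19, -21.78, 51.62, -122.34, 289.94]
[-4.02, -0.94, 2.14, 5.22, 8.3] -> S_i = -4.02 + 3.08*i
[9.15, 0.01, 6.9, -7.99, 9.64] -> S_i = Random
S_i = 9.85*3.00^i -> [9.85, 29.55, 88.65, 265.95, 797.85]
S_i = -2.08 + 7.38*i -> [-2.08, 5.3, 12.68, 20.06, 27.44]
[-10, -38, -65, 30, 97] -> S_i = Random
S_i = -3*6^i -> [-3, -18, -108, -648, -3888]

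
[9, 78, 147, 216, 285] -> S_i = 9 + 69*i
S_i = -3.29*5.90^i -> [-3.29, -19.41, -114.52, -675.7, -3986.61]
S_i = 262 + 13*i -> [262, 275, 288, 301, 314]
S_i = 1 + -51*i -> [1, -50, -101, -152, -203]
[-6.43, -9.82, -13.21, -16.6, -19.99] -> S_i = -6.43 + -3.39*i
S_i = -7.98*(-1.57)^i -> [-7.98, 12.53, -19.67, 30.88, -48.48]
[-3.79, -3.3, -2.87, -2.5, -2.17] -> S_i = -3.79*0.87^i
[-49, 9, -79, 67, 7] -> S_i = Random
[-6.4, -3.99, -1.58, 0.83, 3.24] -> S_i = -6.40 + 2.41*i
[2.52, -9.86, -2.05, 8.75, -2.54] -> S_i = Random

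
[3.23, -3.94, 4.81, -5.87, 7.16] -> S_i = 3.23*(-1.22)^i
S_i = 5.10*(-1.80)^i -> [5.1, -9.18, 16.52, -29.74, 53.54]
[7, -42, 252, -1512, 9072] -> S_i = 7*-6^i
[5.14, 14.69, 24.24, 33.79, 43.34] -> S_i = 5.14 + 9.55*i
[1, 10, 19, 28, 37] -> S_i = 1 + 9*i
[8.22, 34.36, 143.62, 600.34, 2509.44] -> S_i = 8.22*4.18^i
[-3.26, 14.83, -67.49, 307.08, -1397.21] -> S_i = -3.26*(-4.55)^i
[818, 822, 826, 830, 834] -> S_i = 818 + 4*i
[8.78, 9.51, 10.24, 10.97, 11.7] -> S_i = 8.78 + 0.73*i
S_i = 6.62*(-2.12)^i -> [6.62, -14.03, 29.75, -63.08, 133.72]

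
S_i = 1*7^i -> [1, 7, 49, 343, 2401]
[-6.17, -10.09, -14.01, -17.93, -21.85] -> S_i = -6.17 + -3.92*i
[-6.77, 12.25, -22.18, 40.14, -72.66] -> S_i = -6.77*(-1.81)^i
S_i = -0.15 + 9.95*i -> [-0.15, 9.8, 19.75, 29.7, 39.65]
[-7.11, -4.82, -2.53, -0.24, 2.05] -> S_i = -7.11 + 2.29*i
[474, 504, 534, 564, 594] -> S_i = 474 + 30*i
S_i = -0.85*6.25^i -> [-0.85, -5.31, -33.2, -207.52, -1297.0]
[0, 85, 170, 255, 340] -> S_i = 0 + 85*i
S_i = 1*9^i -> [1, 9, 81, 729, 6561]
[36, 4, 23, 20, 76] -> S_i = Random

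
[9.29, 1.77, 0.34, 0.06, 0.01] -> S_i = 9.29*0.19^i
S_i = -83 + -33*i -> [-83, -116, -149, -182, -215]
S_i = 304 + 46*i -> [304, 350, 396, 442, 488]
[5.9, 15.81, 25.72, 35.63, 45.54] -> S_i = 5.90 + 9.91*i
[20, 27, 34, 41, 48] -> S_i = 20 + 7*i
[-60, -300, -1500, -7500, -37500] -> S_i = -60*5^i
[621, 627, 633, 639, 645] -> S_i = 621 + 6*i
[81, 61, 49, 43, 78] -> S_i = Random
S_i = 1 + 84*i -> [1, 85, 169, 253, 337]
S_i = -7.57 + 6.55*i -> [-7.57, -1.02, 5.53, 12.08, 18.63]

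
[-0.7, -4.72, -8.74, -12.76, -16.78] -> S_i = -0.70 + -4.02*i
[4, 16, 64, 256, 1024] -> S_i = 4*4^i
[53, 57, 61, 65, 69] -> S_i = 53 + 4*i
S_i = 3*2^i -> [3, 6, 12, 24, 48]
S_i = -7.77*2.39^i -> [-7.77, -18.57, -44.38, -106.08, -253.52]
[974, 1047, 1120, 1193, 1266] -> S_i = 974 + 73*i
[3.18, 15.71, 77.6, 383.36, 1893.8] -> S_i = 3.18*4.94^i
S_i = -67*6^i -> [-67, -402, -2412, -14472, -86832]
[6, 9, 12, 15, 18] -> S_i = 6 + 3*i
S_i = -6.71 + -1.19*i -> [-6.71, -7.9, -9.09, -10.28, -11.47]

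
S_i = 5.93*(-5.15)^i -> [5.93, -30.54, 157.28, -809.98, 4171.42]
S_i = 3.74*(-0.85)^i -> [3.74, -3.18, 2.7, -2.3, 1.95]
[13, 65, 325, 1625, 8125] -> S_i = 13*5^i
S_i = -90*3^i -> [-90, -270, -810, -2430, -7290]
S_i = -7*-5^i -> [-7, 35, -175, 875, -4375]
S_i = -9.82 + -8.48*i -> [-9.82, -18.3, -26.78, -35.26, -43.74]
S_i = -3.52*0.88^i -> [-3.52, -3.1, -2.73, -2.4, -2.11]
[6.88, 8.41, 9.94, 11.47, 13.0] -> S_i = 6.88 + 1.53*i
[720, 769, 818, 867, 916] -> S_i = 720 + 49*i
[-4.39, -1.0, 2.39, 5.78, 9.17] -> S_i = -4.39 + 3.39*i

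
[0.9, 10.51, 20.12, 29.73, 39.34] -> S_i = 0.90 + 9.61*i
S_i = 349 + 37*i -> [349, 386, 423, 460, 497]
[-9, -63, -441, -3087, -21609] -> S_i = -9*7^i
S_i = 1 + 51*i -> [1, 52, 103, 154, 205]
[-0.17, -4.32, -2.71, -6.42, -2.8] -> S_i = Random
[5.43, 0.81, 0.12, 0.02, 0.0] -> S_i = 5.43*0.15^i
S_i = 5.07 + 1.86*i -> [5.07, 6.93, 8.79, 10.65, 12.51]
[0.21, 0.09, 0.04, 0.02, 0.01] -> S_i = 0.21*0.43^i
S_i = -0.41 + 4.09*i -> [-0.41, 3.68, 7.77, 11.86, 15.95]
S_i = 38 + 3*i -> [38, 41, 44, 47, 50]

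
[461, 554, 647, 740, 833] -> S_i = 461 + 93*i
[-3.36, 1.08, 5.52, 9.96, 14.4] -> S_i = -3.36 + 4.44*i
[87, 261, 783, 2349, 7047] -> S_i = 87*3^i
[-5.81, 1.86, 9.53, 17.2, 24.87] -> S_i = -5.81 + 7.67*i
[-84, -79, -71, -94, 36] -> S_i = Random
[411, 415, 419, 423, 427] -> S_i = 411 + 4*i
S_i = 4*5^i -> [4, 20, 100, 500, 2500]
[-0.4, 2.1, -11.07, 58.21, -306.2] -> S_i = -0.40*(-5.26)^i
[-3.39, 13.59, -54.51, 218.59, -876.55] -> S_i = -3.39*(-4.01)^i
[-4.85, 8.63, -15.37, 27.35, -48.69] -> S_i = -4.85*(-1.78)^i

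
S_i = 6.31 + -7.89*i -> [6.31, -1.58, -9.47, -17.36, -25.25]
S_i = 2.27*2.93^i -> [2.27, 6.65, 19.49, 57.1, 167.3]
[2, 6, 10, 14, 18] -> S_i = 2 + 4*i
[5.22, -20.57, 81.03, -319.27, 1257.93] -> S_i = 5.22*(-3.94)^i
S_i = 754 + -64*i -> [754, 690, 626, 562, 498]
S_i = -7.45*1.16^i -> [-7.45, -8.64, -10.02, -11.63, -13.49]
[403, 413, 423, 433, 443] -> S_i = 403 + 10*i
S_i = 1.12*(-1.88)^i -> [1.12, -2.11, 3.96, -7.44, 13.99]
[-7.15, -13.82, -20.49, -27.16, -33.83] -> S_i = -7.15 + -6.67*i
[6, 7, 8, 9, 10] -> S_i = 6 + 1*i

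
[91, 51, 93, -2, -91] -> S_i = Random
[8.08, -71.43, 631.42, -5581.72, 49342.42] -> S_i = 8.08*(-8.84)^i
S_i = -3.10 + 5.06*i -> [-3.1, 1.96, 7.02, 12.08, 17.14]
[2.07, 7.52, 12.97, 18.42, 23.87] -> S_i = 2.07 + 5.45*i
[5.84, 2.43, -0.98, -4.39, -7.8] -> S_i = 5.84 + -3.41*i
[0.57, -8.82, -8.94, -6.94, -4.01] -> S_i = Random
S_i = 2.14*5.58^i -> [2.14, 11.94, 66.63, 371.81, 2074.68]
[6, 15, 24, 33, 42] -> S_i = 6 + 9*i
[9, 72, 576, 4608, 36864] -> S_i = 9*8^i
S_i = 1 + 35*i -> [1, 36, 71, 106, 141]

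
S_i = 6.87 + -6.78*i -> [6.87, 0.09, -6.69, -13.47, -20.25]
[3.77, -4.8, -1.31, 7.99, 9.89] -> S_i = Random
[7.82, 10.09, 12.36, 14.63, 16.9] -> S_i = 7.82 + 2.27*i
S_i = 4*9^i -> [4, 36, 324, 2916, 26244]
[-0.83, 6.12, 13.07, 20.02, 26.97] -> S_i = -0.83 + 6.95*i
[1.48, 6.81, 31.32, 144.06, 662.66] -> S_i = 1.48*4.60^i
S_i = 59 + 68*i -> [59, 127, 195, 263, 331]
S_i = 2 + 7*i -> [2, 9, 16, 23, 30]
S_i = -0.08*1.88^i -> [-0.08, -0.15, -0.28, -0.53, -1.0]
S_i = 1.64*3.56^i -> [1.64, 5.84, 20.78, 73.99, 263.42]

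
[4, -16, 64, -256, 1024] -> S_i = 4*-4^i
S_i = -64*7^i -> [-64, -448, -3136, -21952, -153664]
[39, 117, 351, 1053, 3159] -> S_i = 39*3^i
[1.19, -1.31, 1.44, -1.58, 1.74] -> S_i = 1.19*(-1.10)^i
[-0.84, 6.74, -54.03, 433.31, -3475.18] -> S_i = -0.84*(-8.02)^i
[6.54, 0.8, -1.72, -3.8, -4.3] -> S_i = Random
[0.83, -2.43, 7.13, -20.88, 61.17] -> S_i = 0.83*(-2.93)^i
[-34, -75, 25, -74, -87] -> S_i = Random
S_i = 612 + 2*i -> [612, 614, 616, 618, 620]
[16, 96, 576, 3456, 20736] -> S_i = 16*6^i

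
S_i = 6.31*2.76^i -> [6.31, 17.42, 48.07, 132.67, 366.16]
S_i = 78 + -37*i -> [78, 41, 4, -33, -70]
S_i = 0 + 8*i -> [0, 8, 16, 24, 32]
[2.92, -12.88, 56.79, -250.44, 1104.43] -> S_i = 2.92*(-4.41)^i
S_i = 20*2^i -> [20, 40, 80, 160, 320]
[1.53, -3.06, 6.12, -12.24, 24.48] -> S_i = 1.53*(-2.00)^i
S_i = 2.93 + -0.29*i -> [2.93, 2.64, 2.35, 2.06, 1.77]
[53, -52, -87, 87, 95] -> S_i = Random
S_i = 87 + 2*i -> [87, 89, 91, 93, 95]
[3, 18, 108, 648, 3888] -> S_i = 3*6^i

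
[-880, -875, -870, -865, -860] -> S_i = -880 + 5*i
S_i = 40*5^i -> [40, 200, 1000, 5000, 25000]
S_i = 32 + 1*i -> [32, 33, 34, 35, 36]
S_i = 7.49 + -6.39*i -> [7.49, 1.1, -5.29, -11.68, -18.07]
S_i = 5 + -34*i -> [5, -29, -63, -97, -131]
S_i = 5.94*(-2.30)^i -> [5.94, -13.66, 31.42, -72.27, 166.23]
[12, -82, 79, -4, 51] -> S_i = Random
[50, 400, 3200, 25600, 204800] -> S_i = 50*8^i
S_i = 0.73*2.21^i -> [0.73, 1.61, 3.57, 7.88, 17.41]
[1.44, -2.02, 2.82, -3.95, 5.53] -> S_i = 1.44*(-1.40)^i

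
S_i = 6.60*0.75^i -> [6.6, 4.95, 3.71, 2.78, 2.09]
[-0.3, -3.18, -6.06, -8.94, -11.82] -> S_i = -0.30 + -2.88*i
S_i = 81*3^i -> [81, 243, 729, 2187, 6561]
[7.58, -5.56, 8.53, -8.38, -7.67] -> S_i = Random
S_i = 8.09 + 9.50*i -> [8.09, 17.59, 27.09, 36.59, 46.09]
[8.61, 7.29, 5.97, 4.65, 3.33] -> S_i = 8.61 + -1.32*i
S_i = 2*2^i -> [2, 4, 8, 16, 32]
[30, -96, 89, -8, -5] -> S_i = Random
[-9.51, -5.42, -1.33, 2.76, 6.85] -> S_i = -9.51 + 4.09*i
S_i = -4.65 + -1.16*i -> [-4.65, -5.81, -6.97, -8.13, -9.29]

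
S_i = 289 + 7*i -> [289, 296, 303, 310, 317]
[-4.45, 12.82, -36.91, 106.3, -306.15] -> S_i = -4.45*(-2.88)^i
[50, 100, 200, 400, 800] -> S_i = 50*2^i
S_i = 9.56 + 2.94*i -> [9.56, 12.5, 15.44, 18.38, 21.32]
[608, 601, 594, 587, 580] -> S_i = 608 + -7*i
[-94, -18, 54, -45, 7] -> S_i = Random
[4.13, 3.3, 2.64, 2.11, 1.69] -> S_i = 4.13*0.80^i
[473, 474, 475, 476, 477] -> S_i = 473 + 1*i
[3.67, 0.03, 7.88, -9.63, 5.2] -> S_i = Random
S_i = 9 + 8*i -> [9, 17, 25, 33, 41]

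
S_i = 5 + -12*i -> [5, -7, -19, -31, -43]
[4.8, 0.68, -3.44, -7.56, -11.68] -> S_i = 4.80 + -4.12*i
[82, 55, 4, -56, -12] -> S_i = Random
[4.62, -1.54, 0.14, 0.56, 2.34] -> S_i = Random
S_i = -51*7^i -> [-51, -357, -2499, -17493, -122451]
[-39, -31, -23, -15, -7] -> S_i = -39 + 8*i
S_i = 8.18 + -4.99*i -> [8.18, 3.19, -1.8, -6.79, -11.78]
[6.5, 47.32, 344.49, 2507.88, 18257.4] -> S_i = 6.50*7.28^i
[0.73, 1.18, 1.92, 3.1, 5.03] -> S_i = 0.73*1.62^i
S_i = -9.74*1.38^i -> [-9.74, -13.44, -18.55, -25.6, -35.32]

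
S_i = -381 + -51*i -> [-381, -432, -483, -534, -585]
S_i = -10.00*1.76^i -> [-10.0, -17.6, -30.98, -54.52, -95.95]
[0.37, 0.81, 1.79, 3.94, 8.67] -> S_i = 0.37*2.20^i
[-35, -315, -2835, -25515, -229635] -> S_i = -35*9^i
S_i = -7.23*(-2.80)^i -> [-7.23, 20.24, -56.68, 158.71, -444.4]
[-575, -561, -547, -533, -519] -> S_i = -575 + 14*i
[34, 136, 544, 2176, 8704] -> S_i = 34*4^i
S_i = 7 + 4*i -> [7, 11, 15, 19, 23]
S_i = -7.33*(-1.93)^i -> [-7.33, 14.15, -27.3, 52.7, -101.7]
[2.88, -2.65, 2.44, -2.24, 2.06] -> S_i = 2.88*(-0.92)^i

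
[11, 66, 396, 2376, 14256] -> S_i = 11*6^i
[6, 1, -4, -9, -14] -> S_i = 6 + -5*i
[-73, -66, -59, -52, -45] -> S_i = -73 + 7*i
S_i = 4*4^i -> [4, 16, 64, 256, 1024]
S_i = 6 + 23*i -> [6, 29, 52, 75, 98]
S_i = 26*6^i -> [26, 156, 936, 5616, 33696]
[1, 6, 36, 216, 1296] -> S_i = 1*6^i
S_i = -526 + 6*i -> [-526, -520, -514, -508, -502]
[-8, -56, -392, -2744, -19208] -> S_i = -8*7^i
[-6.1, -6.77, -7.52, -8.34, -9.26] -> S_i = -6.10*1.11^i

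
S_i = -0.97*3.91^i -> [-0.97, -3.79, -14.83, -57.98, -226.71]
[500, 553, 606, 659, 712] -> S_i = 500 + 53*i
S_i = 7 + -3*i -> [7, 4, 1, -2, -5]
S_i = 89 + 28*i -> [89, 117, 145, 173, 201]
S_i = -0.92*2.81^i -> [-0.92, -2.59, -7.26, -20.41, -57.36]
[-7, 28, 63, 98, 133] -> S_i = -7 + 35*i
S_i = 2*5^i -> [2, 10, 50, 250, 1250]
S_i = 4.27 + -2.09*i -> [4.27, 2.18, 0.09, -2.0, -4.09]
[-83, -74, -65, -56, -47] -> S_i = -83 + 9*i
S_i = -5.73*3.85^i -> [-5.73, -22.06, -84.93, -326.99, -1258.92]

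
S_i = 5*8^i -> [5, 40, 320, 2560, 20480]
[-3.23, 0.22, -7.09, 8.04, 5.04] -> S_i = Random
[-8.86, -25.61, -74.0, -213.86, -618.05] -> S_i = -8.86*2.89^i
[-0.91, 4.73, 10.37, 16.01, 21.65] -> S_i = -0.91 + 5.64*i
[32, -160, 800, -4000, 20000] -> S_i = 32*-5^i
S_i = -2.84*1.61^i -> [-2.84, -4.57, -7.36, -11.85, -19.08]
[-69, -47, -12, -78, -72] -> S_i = Random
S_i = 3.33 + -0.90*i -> [3.33, 2.43, 1.53, 0.63, -0.27]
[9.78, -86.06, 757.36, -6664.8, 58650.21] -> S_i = 9.78*(-8.80)^i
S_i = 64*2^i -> [64, 128, 256, 512, 1024]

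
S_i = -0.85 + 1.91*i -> [-0.85, 1.06, 2.97, 4.88, 6.79]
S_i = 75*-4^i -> [75, -300, 1200, -4800, 19200]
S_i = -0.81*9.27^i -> [-0.81, -7.51, -69.61, -645.24, -5981.42]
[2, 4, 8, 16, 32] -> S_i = 2*2^i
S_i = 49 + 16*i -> [49, 65, 81, 97, 113]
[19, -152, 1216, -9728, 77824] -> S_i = 19*-8^i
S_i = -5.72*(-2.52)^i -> [-5.72, 14.41, -36.32, 91.54, -230.67]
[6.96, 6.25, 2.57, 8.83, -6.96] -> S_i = Random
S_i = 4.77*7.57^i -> [4.77, 36.11, 273.34, 2069.22, 15663.97]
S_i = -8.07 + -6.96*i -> [-8.07, -15.03, -21.99, -28.95, -35.91]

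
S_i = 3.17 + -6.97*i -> [3.17, -3.8, -10.77, -17.74, -24.71]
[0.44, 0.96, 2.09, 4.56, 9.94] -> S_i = 0.44*2.18^i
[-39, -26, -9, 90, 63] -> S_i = Random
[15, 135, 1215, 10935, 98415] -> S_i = 15*9^i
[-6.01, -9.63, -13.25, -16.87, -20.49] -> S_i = -6.01 + -3.62*i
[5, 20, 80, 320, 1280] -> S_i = 5*4^i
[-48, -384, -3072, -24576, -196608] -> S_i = -48*8^i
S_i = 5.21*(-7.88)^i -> [5.21, -41.05, 323.51, -2549.27, 20088.27]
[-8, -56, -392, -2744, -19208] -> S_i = -8*7^i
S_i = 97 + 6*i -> [97, 103, 109, 115, 121]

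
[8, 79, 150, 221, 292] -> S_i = 8 + 71*i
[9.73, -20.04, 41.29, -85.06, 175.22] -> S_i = 9.73*(-2.06)^i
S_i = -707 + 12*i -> [-707, -695, -683, -671, -659]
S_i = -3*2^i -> [-3, -6, -12, -24, -48]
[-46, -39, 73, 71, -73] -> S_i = Random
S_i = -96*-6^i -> [-96, 576, -3456, 20736, -124416]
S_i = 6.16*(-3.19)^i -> [6.16, -19.65, 62.68, -199.96, 637.89]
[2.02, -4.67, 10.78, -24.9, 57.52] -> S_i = 2.02*(-2.31)^i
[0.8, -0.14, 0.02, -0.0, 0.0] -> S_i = 0.80*(-0.17)^i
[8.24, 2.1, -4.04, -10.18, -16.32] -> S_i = 8.24 + -6.14*i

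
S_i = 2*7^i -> [2, 14, 98, 686, 4802]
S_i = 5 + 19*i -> [5, 24, 43, 62, 81]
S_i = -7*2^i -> [-7, -14, -28, -56, -112]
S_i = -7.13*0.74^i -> [-7.13, -5.28, -3.9, -2.89, -2.14]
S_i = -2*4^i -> [-2, -8, -32, -128, -512]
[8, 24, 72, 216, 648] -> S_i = 8*3^i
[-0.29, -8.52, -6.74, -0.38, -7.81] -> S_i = Random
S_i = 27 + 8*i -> [27, 35, 43, 51, 59]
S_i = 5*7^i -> [5, 35, 245, 1715, 12005]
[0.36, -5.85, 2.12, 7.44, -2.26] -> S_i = Random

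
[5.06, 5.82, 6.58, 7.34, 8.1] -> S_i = 5.06 + 0.76*i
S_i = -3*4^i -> [-3, -12, -48, -192, -768]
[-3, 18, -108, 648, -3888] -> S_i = -3*-6^i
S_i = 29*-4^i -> [29, -116, 464, -1856, 7424]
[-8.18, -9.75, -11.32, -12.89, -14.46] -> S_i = -8.18 + -1.57*i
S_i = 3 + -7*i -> [3, -4, -11, -18, -25]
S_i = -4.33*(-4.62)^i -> [-4.33, 20.0, -92.42, 426.99, -1972.68]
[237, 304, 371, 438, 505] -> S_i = 237 + 67*i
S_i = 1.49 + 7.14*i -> [1.49, 8.63, 15.77, 22.91, 30.05]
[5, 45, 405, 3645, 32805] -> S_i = 5*9^i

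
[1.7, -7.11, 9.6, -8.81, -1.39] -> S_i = Random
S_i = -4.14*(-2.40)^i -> [-4.14, 9.94, -23.85, 57.23, -137.36]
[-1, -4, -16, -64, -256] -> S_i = -1*4^i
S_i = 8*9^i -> [8, 72, 648, 5832, 52488]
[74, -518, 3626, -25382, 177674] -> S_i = 74*-7^i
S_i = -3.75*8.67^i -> [-3.75, -32.51, -281.88, -2443.93, -21188.86]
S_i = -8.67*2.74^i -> [-8.67, -23.76, -65.09, -178.35, -488.68]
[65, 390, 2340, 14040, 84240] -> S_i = 65*6^i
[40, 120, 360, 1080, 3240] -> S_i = 40*3^i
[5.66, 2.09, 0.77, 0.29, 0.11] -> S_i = 5.66*0.37^i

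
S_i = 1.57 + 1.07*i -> [1.57, 2.64, 3.71, 4.78, 5.85]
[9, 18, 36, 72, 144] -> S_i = 9*2^i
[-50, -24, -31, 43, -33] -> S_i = Random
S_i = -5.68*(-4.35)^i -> [-5.68, 24.71, -107.48, 467.54, -2033.79]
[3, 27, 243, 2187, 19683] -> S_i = 3*9^i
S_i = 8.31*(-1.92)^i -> [8.31, -15.96, 30.63, -58.82, 112.93]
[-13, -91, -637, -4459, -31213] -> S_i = -13*7^i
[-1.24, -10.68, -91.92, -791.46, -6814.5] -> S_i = -1.24*8.61^i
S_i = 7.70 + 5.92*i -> [7.7, 13.62, 19.54, 25.46, 31.38]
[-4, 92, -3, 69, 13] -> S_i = Random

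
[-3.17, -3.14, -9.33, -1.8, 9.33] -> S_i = Random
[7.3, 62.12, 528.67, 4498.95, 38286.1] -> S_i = 7.30*8.51^i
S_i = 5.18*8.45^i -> [5.18, 43.77, 369.86, 3125.36, 26409.28]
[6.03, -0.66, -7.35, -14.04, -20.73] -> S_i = 6.03 + -6.69*i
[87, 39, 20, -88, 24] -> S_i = Random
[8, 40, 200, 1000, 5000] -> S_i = 8*5^i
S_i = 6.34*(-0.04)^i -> [6.34, -0.25, 0.01, -0.0, 0.0]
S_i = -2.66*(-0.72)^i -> [-2.66, 1.92, -1.38, 0.99, -0.71]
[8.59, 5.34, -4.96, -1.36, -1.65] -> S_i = Random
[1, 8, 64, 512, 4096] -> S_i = 1*8^i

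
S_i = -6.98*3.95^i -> [-6.98, -27.57, -108.91, -430.18, -1699.2]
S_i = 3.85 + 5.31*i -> [3.85, 9.16, 14.47, 19.78, 25.09]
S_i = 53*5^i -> [53, 265, 1325, 6625, 33125]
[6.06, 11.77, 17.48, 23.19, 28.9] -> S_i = 6.06 + 5.71*i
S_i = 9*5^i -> [9, 45, 225, 1125, 5625]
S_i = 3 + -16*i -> [3, -13, -29, -45, -61]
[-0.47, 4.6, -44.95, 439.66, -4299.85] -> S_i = -0.47*(-9.78)^i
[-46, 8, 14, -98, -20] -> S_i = Random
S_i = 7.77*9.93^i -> [7.77, 77.16, 766.16, 7607.97, 75547.14]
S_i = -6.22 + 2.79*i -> [-6.22, -3.43, -0.64, 2.15, 4.94]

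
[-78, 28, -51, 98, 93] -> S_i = Random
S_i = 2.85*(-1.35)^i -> [2.85, -3.85, 5.19, -7.01, 9.47]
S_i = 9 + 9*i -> [9, 18, 27, 36, 45]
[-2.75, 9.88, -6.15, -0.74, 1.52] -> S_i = Random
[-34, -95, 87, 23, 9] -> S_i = Random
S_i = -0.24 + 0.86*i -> [-0.24, 0.62, 1.48, 2.34, 3.2]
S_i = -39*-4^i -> [-39, 156, -624, 2496, -9984]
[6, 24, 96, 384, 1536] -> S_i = 6*4^i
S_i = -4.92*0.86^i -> [-4.92, -4.23, -3.64, -3.13, -2.69]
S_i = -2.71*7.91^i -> [-2.71, -21.44, -169.56, -1341.22, -10609.02]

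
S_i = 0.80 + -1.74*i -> [0.8, -0.94, -2.68, -4.42, -6.16]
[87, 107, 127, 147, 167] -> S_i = 87 + 20*i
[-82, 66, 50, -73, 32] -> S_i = Random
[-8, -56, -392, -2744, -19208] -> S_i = -8*7^i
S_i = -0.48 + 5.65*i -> [-0.48, 5.17, 10.82, 16.47, 22.12]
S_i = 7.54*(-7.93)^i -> [7.54, -59.79, 474.15, -3760.03, 29817.01]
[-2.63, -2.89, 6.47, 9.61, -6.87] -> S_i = Random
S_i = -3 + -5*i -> [-3, -8, -13, -18, -23]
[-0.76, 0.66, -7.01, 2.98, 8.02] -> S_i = Random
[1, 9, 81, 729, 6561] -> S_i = 1*9^i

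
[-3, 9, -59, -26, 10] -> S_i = Random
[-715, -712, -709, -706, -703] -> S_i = -715 + 3*i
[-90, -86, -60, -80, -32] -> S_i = Random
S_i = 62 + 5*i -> [62, 67, 72, 77, 82]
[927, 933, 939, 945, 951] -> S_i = 927 + 6*i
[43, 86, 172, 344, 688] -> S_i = 43*2^i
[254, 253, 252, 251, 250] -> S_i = 254 + -1*i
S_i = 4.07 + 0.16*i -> [4.07, 4.23, 4.39, 4.55, 4.71]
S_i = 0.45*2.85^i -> [0.45, 1.28, 3.66, 10.42, 29.69]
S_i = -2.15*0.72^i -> [-2.15, -1.55, -1.11, -0.8, -0.58]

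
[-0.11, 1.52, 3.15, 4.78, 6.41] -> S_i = -0.11 + 1.63*i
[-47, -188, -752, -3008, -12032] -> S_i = -47*4^i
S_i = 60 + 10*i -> [60, 70, 80, 90, 100]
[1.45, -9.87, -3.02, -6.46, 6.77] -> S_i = Random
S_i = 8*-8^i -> [8, -64, 512, -4096, 32768]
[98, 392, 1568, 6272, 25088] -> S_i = 98*4^i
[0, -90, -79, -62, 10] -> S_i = Random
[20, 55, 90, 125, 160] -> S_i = 20 + 35*i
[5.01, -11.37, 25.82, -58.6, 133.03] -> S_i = 5.01*(-2.27)^i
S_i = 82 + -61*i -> [82, 21, -40, -101, -162]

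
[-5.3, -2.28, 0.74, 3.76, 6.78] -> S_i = -5.30 + 3.02*i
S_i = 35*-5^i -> [35, -175, 875, -4375, 21875]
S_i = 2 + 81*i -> [2, 83, 164, 245, 326]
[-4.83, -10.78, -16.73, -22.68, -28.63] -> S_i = -4.83 + -5.95*i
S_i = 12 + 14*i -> [12, 26, 40, 54, 68]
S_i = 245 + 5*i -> [245, 250, 255, 260, 265]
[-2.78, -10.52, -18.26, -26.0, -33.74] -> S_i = -2.78 + -7.74*i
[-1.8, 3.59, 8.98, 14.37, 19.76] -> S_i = -1.80 + 5.39*i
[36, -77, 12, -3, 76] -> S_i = Random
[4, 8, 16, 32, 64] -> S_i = 4*2^i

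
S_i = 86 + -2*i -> [86, 84, 82, 80, 78]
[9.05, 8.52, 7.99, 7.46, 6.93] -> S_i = 9.05 + -0.53*i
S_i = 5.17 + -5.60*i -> [5.17, -0.43, -6.03, -11.63, -17.23]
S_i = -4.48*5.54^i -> [-4.48, -24.82, -137.5, -761.74, -4220.04]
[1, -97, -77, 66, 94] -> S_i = Random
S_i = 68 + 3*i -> [68, 71, 74, 77, 80]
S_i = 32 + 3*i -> [32, 35, 38, 41, 44]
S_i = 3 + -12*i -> [3, -9, -21, -33, -45]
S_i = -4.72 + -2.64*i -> [-4.72, -7.36, -10.0, -12.64, -15.28]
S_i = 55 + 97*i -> [55, 152, 249, 346, 443]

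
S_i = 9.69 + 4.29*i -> [9.69, 13.98, 18.27, 22.56, 26.85]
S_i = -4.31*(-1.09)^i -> [-4.31, 4.7, -5.12, 5.58, -6.08]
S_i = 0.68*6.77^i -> [0.68, 4.6, 31.17, 211.0, 1428.45]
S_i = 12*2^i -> [12, 24, 48, 96, 192]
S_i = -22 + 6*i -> [-22, -16, -10, -4, 2]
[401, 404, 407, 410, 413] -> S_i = 401 + 3*i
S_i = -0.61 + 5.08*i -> [-0.61, 4.47, 9.55, 14.63, 19.71]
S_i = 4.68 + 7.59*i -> [4.68, 12.27, 19.86, 27.45, 35.04]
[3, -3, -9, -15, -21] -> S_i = 3 + -6*i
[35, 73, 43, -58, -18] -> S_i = Random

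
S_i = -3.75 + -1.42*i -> [-3.75, -5.17, -6.59, -8.01, -9.43]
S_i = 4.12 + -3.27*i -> [4.12, 0.85, -2.42, -5.69, -8.96]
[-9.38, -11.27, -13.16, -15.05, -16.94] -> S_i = -9.38 + -1.89*i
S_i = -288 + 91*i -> [-288, -197, -106, -15, 76]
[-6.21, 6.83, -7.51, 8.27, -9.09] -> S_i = -6.21*(-1.10)^i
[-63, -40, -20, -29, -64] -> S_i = Random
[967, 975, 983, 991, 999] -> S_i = 967 + 8*i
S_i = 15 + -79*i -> [15, -64, -143, -222, -301]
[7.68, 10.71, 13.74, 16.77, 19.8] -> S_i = 7.68 + 3.03*i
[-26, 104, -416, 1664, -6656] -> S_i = -26*-4^i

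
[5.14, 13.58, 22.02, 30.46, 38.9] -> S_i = 5.14 + 8.44*i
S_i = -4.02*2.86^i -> [-4.02, -11.5, -32.88, -94.04, -268.96]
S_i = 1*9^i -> [1, 9, 81, 729, 6561]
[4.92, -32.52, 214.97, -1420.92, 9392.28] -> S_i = 4.92*(-6.61)^i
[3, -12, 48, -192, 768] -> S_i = 3*-4^i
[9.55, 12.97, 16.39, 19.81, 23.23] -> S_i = 9.55 + 3.42*i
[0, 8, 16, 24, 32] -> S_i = 0 + 8*i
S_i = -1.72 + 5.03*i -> [-1.72, 3.31, 8.34, 13.37, 18.4]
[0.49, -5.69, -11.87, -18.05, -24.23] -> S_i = 0.49 + -6.18*i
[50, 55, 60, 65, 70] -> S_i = 50 + 5*i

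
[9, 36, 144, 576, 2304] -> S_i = 9*4^i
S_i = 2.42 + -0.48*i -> [2.42, 1.94, 1.46, 0.98, 0.5]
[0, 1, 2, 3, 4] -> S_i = 0 + 1*i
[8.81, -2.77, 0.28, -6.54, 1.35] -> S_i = Random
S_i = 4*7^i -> [4, 28, 196, 1372, 9604]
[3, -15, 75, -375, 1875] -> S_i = 3*-5^i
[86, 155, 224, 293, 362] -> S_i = 86 + 69*i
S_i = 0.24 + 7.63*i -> [0.24, 7.87, 15.5, 23.13, 30.76]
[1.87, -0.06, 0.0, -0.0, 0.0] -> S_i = 1.87*(-0.03)^i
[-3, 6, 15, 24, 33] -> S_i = -3 + 9*i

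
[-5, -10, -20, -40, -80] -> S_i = -5*2^i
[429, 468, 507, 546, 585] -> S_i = 429 + 39*i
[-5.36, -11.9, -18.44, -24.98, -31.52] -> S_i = -5.36 + -6.54*i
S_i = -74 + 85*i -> [-74, 11, 96, 181, 266]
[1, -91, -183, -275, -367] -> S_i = 1 + -92*i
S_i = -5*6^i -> [-5, -30, -180, -1080, -6480]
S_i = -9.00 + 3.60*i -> [-9.0, -5.4, -1.8, 1.8, 5.4]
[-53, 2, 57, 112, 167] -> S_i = -53 + 55*i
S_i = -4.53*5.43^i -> [-4.53, -24.6, -133.57, -725.27, -3938.2]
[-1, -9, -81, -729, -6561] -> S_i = -1*9^i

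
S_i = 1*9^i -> [1, 9, 81, 729, 6561]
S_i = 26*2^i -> [26, 52, 104, 208, 416]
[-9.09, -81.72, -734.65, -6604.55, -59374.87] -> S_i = -9.09*8.99^i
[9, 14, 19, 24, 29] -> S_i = 9 + 5*i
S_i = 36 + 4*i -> [36, 40, 44, 48, 52]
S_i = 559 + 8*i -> [559, 567, 575, 583, 591]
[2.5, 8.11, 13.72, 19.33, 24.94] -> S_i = 2.50 + 5.61*i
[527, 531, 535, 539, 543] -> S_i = 527 + 4*i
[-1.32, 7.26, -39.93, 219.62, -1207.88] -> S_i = -1.32*(-5.50)^i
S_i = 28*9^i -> [28, 252, 2268, 20412, 183708]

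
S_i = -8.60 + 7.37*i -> [-8.6, -1.23, 6.14, 13.51, 20.88]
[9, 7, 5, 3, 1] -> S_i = 9 + -2*i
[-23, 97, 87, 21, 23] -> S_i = Random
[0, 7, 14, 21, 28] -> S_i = 0 + 7*i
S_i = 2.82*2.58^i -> [2.82, 7.28, 18.77, 48.43, 124.95]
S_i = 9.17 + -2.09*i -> [9.17, 7.08, 4.99, 2.9, 0.81]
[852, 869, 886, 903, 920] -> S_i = 852 + 17*i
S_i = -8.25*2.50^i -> [-8.25, -20.62, -51.56, -128.91, -322.27]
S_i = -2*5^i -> [-2, -10, -50, -250, -1250]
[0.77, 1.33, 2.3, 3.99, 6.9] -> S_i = 0.77*1.73^i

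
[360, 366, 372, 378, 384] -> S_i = 360 + 6*i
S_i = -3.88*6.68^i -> [-3.88, -25.92, -173.13, -1156.54, -7725.7]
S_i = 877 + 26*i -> [877, 903, 929, 955, 981]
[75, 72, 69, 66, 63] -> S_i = 75 + -3*i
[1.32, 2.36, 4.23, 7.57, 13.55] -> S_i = 1.32*1.79^i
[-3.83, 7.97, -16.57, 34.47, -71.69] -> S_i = -3.83*(-2.08)^i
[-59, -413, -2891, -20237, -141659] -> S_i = -59*7^i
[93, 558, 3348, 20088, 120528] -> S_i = 93*6^i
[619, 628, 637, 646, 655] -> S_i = 619 + 9*i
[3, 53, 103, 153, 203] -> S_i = 3 + 50*i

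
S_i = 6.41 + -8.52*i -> [6.41, -2.11, -10.63, -19.15, -27.67]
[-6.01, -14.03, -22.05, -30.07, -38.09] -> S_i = -6.01 + -8.02*i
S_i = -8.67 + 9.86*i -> [-8.67, 1.19, 11.05, 20.91, 30.77]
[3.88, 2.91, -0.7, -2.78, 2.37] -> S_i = Random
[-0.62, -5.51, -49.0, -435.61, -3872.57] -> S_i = -0.62*8.89^i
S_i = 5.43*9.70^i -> [5.43, 52.67, 510.91, 4955.81, 48071.4]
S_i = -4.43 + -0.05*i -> [-4.43, -4.48, -4.53, -4.58, -4.63]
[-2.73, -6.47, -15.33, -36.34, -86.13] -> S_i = -2.73*2.37^i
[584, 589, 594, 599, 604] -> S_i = 584 + 5*i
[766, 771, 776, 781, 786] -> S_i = 766 + 5*i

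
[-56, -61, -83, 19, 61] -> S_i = Random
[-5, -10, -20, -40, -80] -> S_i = -5*2^i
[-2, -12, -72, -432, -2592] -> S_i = -2*6^i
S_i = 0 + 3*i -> [0, 3, 6, 9, 12]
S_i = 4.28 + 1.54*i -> [4.28, 5.82, 7.36, 8.9, 10.44]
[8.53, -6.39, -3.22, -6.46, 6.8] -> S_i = Random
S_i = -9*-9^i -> [-9, 81, -729, 6561, -59049]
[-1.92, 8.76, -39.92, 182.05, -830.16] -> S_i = -1.92*(-4.56)^i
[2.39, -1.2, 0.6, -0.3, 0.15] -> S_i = 2.39*(-0.50)^i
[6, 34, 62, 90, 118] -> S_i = 6 + 28*i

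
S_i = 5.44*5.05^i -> [5.44, 27.47, 138.73, 700.6, 3538.05]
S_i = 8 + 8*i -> [8, 16, 24, 32, 40]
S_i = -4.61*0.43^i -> [-4.61, -1.98, -0.85, -0.37, -0.16]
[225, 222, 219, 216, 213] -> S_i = 225 + -3*i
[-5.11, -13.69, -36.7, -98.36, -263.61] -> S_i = -5.11*2.68^i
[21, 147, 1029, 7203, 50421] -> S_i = 21*7^i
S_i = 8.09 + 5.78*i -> [8.09, 13.87, 19.65, 25.43, 31.21]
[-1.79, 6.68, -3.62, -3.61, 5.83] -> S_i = Random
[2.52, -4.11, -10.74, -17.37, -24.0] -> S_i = 2.52 + -6.63*i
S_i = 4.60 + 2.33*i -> [4.6, 6.93, 9.26, 11.59, 13.92]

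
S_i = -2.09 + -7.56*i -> [-2.09, -9.65, -17.21, -24.77, -32.33]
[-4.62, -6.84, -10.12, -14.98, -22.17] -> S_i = -4.62*1.48^i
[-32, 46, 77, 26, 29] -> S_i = Random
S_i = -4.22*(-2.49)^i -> [-4.22, 10.51, -26.16, 65.15, -162.22]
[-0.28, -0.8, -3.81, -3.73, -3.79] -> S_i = Random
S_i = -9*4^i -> [-9, -36, -144, -576, -2304]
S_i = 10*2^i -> [10, 20, 40, 80, 160]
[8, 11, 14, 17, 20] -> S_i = 8 + 3*i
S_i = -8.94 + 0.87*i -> [-8.94, -8.07, -7.2, -6.33, -5.46]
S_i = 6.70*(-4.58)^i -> [6.7, -30.69, 140.54, -643.68, 2948.06]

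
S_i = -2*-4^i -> [-2, 8, -32, 128, -512]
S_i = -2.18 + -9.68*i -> [-2.18, -11.86, -21.54, -31.22, -40.9]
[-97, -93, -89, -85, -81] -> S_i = -97 + 4*i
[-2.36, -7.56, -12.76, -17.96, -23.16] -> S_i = -2.36 + -5.20*i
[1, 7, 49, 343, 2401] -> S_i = 1*7^i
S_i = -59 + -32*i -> [-59, -91, -123, -155, -187]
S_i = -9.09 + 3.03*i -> [-9.09, -6.06, -3.03, 0.0, 3.03]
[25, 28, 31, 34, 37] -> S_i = 25 + 3*i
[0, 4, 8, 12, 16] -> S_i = 0 + 4*i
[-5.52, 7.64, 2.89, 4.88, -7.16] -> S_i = Random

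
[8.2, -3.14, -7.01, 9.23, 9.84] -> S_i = Random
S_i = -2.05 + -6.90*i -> [-2.05, -8.95, -15.85, -22.75, -29.65]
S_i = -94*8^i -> [-94, -752, -6016, -48128, -385024]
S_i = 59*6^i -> [59, 354, 2124, 12744, 76464]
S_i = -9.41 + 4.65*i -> [-9.41, -4.76, -0.11, 4.54, 9.19]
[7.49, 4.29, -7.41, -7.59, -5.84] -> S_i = Random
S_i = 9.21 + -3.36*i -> [9.21, 5.85, 2.49, -0.87, -4.23]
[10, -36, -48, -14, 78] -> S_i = Random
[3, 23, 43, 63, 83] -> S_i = 3 + 20*i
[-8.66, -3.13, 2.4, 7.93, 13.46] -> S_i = -8.66 + 5.53*i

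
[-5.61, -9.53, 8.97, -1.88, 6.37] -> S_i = Random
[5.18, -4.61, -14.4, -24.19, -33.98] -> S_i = 5.18 + -9.79*i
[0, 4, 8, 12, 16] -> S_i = 0 + 4*i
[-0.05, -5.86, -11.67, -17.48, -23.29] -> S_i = -0.05 + -5.81*i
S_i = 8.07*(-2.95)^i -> [8.07, -23.81, 70.23, -207.18, 611.17]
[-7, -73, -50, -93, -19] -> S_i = Random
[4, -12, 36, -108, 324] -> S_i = 4*-3^i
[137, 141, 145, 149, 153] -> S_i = 137 + 4*i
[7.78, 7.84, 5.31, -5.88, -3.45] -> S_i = Random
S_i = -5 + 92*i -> [-5, 87, 179, 271, 363]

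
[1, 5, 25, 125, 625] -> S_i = 1*5^i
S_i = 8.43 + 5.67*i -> [8.43, 14.1, 19.77, 25.44, 31.11]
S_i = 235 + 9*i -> [235, 244, 253, 262, 271]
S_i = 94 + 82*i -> [94, 176, 258, 340, 422]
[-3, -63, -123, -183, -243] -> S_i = -3 + -60*i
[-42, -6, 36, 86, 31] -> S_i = Random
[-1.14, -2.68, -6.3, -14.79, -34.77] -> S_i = -1.14*2.35^i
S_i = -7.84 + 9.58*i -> [-7.84, 1.74, 11.32, 20.9, 30.48]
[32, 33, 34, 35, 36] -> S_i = 32 + 1*i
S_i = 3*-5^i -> [3, -15, 75, -375, 1875]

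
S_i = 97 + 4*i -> [97, 101, 105, 109, 113]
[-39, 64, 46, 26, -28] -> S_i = Random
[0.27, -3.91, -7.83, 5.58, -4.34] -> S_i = Random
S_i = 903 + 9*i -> [903, 912, 921, 930, 939]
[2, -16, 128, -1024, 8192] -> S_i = 2*-8^i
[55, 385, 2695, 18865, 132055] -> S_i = 55*7^i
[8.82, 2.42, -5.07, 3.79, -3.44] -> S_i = Random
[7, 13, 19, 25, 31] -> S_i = 7 + 6*i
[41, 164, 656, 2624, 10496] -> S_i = 41*4^i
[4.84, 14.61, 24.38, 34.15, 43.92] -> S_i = 4.84 + 9.77*i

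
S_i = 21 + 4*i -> [21, 25, 29, 33, 37]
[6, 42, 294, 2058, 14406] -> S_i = 6*7^i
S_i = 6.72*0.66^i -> [6.72, 4.44, 2.93, 1.93, 1.28]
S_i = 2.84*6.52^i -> [2.84, 18.52, 120.73, 787.16, 5132.26]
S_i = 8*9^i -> [8, 72, 648, 5832, 52488]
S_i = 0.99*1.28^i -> [0.99, 1.27, 1.62, 2.08, 2.66]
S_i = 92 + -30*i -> [92, 62, 32, 2, -28]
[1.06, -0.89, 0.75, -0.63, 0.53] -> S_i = 1.06*(-0.84)^i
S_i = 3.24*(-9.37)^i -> [3.24, -30.36, 284.46, -2665.41, 24974.88]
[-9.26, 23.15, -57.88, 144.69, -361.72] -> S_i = -9.26*(-2.50)^i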